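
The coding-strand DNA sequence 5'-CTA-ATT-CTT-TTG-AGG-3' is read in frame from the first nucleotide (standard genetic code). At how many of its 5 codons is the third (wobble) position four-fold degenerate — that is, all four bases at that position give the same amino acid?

Codon 1 CTA (Leu): third position 4-fold.
Codon 2 ATT (Ile): third position 3-fold.
Codon 3 CTT (Leu): third position 4-fold.
Codon 4 TTG (Leu): third position 2-fold.
Codon 5 AGG (Arg): third position 2-fold.
Four-fold degenerate third positions: 2.

2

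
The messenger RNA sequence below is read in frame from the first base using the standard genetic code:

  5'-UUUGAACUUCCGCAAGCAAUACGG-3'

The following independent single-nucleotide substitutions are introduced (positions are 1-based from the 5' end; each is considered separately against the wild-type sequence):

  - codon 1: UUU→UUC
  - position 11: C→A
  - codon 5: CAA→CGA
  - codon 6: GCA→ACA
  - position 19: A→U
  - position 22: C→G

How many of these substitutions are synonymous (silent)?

Codon 1: UUU (Phe) → UUC (Phe) — synonymous.
Codon 4: CCG (Pro) → CAG (Gln) — missense.
Codon 5: CAA (Gln) → CGA (Arg) — missense.
Codon 6: GCA (Ala) → ACA (Thr) — missense.
Codon 7: AUA (Ile) → UUA (Leu) — missense.
Codon 8: CGG (Arg) → GGG (Gly) — missense.
Synonymous: 1 of 6.

1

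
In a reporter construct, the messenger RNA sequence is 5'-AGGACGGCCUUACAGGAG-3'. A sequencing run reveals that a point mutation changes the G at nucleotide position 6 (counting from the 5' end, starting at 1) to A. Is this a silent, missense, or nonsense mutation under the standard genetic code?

Position 6 falls in codon 2: ACG → Thr.
After the substitution the codon is ACA → Thr.
Both encode Thr, so the change is synonymous.

silent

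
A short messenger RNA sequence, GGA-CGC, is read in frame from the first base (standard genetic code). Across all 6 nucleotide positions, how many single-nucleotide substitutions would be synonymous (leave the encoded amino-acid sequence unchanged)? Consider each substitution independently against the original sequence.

Codon 1 (GGA, Gly): 3 synonymous substitutions.
Codon 2 (CGC, Arg): 3 synonymous substitutions.
Total: 3 + 3 = 6.

6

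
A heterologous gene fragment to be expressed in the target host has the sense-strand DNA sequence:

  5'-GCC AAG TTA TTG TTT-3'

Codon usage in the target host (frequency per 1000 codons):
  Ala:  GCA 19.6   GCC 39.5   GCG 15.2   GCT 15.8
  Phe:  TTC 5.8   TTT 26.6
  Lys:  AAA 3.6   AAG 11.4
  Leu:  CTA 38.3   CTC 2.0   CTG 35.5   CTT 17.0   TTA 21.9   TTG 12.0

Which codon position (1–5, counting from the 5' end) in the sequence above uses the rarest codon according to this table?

Codon 1 GCC (Ala): 39.5 per 1000.
Codon 2 AAG (Lys): 11.4 per 1000.
Codon 3 TTA (Leu): 21.9 per 1000.
Codon 4 TTG (Leu): 12.0 per 1000.
Codon 5 TTT (Phe): 26.6 per 1000.
Lowest frequency is 11.4 at codon 2.

2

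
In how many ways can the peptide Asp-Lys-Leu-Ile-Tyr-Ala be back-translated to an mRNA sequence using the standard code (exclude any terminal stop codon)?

Asp: 2 codons.
Lys: 2 codons.
Leu: 6 codons.
Ile: 3 codons.
Tyr: 2 codons.
Ala: 4 codons.
2 × 2 × 6 × 3 × 2 × 4 = 576.

576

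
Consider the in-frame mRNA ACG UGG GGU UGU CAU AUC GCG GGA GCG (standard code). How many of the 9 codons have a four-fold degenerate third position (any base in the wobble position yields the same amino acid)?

5

Codon 1 ACG (Thr): third position 4-fold.
Codon 2 UGG (Trp): third position 1-fold.
Codon 3 GGU (Gly): third position 4-fold.
Codon 4 UGU (Cys): third position 2-fold.
Codon 5 CAU (His): third position 2-fold.
Codon 6 AUC (Ile): third position 3-fold.
Codon 7 GCG (Ala): third position 4-fold.
Codon 8 GGA (Gly): third position 4-fold.
Codon 9 GCG (Ala): third position 4-fold.
Four-fold degenerate third positions: 5.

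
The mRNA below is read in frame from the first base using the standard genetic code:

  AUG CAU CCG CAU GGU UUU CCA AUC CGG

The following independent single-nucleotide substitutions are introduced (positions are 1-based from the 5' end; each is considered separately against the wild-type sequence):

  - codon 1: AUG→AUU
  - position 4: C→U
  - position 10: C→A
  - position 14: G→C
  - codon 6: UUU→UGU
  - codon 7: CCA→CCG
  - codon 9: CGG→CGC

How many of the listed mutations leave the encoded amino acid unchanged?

Codon 1: AUG (Met) → AUU (Ile) — missense.
Codon 2: CAU (His) → UAU (Tyr) — missense.
Codon 4: CAU (His) → AAU (Asn) — missense.
Codon 5: GGU (Gly) → GCU (Ala) — missense.
Codon 6: UUU (Phe) → UGU (Cys) — missense.
Codon 7: CCA (Pro) → CCG (Pro) — synonymous.
Codon 9: CGG (Arg) → CGC (Arg) — synonymous.
Synonymous: 2 of 7.

2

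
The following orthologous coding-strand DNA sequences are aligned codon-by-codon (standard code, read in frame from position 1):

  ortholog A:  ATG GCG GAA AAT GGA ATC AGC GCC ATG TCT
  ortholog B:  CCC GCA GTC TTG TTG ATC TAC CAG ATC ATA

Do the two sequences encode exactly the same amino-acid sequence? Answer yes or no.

no

Codon 1: ATG Met / CCC Pro — nonsynonymous.
Codon 2: GCG Ala / GCA Ala — synonymous.
Codon 3: GAA Glu / GTC Val — nonsynonymous.
Codon 4: AAT Asn / TTG Leu — nonsynonymous.
Codon 5: GGA Gly / TTG Leu — nonsynonymous.
Codon 6: ATC Ile / ATC Ile — identical.
Codon 7: AGC Ser / TAC Tyr — nonsynonymous.
Codon 8: GCC Ala / CAG Gln — nonsynonymous.
Codon 9: ATG Met / ATC Ile — nonsynonymous.
Codon 10: TCT Ser / ATA Ile — nonsynonymous.
Nonsynonymous differences: 8 → different protein.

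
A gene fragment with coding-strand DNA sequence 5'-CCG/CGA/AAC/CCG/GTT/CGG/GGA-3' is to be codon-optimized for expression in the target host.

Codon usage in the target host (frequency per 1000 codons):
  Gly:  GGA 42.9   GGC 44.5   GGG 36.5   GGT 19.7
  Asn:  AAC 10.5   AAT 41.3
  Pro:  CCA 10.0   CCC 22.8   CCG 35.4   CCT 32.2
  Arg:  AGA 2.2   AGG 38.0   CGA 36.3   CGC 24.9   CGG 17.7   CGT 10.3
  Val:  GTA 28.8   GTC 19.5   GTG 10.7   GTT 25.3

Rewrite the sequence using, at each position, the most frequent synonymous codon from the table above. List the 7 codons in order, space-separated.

Codon 1 (Pro): best is CCG at 35.4.
Codon 2 (Arg): best is AGG at 38.0.
Codon 3 (Asn): best is AAT at 41.3.
Codon 4 (Pro): best is CCG at 35.4.
Codon 5 (Val): best is GTA at 28.8.
Codon 6 (Arg): best is AGG at 38.0.
Codon 7 (Gly): best is GGC at 44.5.

CCG AGG AAT CCG GTA AGG GGC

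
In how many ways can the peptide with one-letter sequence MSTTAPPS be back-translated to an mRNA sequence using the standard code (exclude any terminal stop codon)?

Met: 1 codon.
Ser: 6 codons.
Thr: 4 codons.
Thr: 4 codons.
Ala: 4 codons.
Pro: 4 codons.
Pro: 4 codons.
Ser: 6 codons.
1 × 6 × 4 × 4 × 4 × 4 × 4 × 6 = 36864.

36864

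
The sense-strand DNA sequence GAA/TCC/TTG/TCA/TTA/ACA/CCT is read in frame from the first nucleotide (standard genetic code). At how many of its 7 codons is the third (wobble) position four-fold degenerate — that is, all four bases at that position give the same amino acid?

4

Codon 1 GAA (Glu): third position 2-fold.
Codon 2 TCC (Ser): third position 4-fold.
Codon 3 TTG (Leu): third position 2-fold.
Codon 4 TCA (Ser): third position 4-fold.
Codon 5 TTA (Leu): third position 2-fold.
Codon 6 ACA (Thr): third position 4-fold.
Codon 7 CCT (Pro): third position 4-fold.
Four-fold degenerate third positions: 4.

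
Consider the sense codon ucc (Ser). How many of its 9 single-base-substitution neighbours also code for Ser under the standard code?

3

Position 1: none → 0 synonymous.
Position 2: none → 0 synonymous.
Position 3: UCU, UCA, UCG → 3 synonymous.
Total: 0 + 0 + 3 = 3.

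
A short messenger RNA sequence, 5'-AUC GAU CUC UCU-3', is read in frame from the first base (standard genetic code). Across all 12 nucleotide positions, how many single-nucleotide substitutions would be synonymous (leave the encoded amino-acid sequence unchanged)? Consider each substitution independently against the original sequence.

9

Codon 1 (AUC, Ile): 2 synonymous substitutions.
Codon 2 (GAU, Asp): 1 synonymous substitution.
Codon 3 (CUC, Leu): 3 synonymous substitutions.
Codon 4 (UCU, Ser): 3 synonymous substitutions.
Total: 2 + 1 + 3 + 3 = 9.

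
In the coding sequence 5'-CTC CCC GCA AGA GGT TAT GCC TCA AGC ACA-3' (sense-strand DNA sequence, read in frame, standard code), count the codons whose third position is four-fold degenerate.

7

Codon 1 CTC (Leu): third position 4-fold.
Codon 2 CCC (Pro): third position 4-fold.
Codon 3 GCA (Ala): third position 4-fold.
Codon 4 AGA (Arg): third position 2-fold.
Codon 5 GGT (Gly): third position 4-fold.
Codon 6 TAT (Tyr): third position 2-fold.
Codon 7 GCC (Ala): third position 4-fold.
Codon 8 TCA (Ser): third position 4-fold.
Codon 9 AGC (Ser): third position 2-fold.
Codon 10 ACA (Thr): third position 4-fold.
Four-fold degenerate third positions: 7.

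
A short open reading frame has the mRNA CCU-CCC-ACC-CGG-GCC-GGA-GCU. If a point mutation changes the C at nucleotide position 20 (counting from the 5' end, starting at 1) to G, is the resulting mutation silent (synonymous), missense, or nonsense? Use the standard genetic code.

missense

Position 20 falls in codon 7: GCU → Ala.
After the substitution the codon is GGU → Gly.
Ala ≠ Gly, so this is a missense mutation.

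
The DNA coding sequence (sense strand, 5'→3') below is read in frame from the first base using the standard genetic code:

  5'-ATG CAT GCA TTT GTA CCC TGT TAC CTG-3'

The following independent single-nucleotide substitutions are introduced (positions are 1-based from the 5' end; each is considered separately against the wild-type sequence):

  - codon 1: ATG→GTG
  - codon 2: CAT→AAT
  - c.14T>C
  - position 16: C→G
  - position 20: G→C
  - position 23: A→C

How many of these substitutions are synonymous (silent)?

Codon 1: ATG (Met) → GTG (Val) — missense.
Codon 2: CAT (His) → AAT (Asn) — missense.
Codon 5: GTA (Val) → GCA (Ala) — missense.
Codon 6: CCC (Pro) → GCC (Ala) — missense.
Codon 7: TGT (Cys) → TCT (Ser) — missense.
Codon 8: TAC (Tyr) → TCC (Ser) — missense.
Synonymous: 0 of 6.

0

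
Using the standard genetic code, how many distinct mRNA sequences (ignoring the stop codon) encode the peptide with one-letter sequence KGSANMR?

Lys: 2 codons.
Gly: 4 codons.
Ser: 6 codons.
Ala: 4 codons.
Asn: 2 codons.
Met: 1 codon.
Arg: 6 codons.
2 × 4 × 6 × 4 × 2 × 1 × 6 = 2304.

2304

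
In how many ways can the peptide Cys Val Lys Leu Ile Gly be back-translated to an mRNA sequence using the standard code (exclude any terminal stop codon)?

1152

Cys: 2 codons.
Val: 4 codons.
Lys: 2 codons.
Leu: 6 codons.
Ile: 3 codons.
Gly: 4 codons.
2 × 4 × 2 × 6 × 3 × 4 = 1152.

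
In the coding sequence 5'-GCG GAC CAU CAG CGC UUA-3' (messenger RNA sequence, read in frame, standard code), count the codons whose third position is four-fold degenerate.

2

Codon 1 GCG (Ala): third position 4-fold.
Codon 2 GAC (Asp): third position 2-fold.
Codon 3 CAU (His): third position 2-fold.
Codon 4 CAG (Gln): third position 2-fold.
Codon 5 CGC (Arg): third position 4-fold.
Codon 6 UUA (Leu): third position 2-fold.
Four-fold degenerate third positions: 2.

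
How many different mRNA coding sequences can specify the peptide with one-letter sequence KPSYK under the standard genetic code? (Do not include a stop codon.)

Lys: 2 codons.
Pro: 4 codons.
Ser: 6 codons.
Tyr: 2 codons.
Lys: 2 codons.
2 × 4 × 6 × 2 × 2 = 192.

192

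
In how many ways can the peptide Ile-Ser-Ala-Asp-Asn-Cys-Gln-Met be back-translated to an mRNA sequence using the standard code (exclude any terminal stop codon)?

1152

Ile: 3 codons.
Ser: 6 codons.
Ala: 4 codons.
Asp: 2 codons.
Asn: 2 codons.
Cys: 2 codons.
Gln: 2 codons.
Met: 1 codon.
3 × 6 × 4 × 2 × 2 × 2 × 2 × 1 = 1152.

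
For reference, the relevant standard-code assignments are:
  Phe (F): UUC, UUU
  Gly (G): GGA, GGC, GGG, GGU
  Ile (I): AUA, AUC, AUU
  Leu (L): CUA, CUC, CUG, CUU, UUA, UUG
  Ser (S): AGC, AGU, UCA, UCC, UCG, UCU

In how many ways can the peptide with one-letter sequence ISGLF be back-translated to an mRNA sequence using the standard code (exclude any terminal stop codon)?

864

Ile: 3 codons.
Ser: 6 codons.
Gly: 4 codons.
Leu: 6 codons.
Phe: 2 codons.
3 × 6 × 4 × 6 × 2 = 864.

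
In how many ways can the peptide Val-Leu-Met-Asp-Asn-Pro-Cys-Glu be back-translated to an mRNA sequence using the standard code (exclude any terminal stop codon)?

Val: 4 codons.
Leu: 6 codons.
Met: 1 codon.
Asp: 2 codons.
Asn: 2 codons.
Pro: 4 codons.
Cys: 2 codons.
Glu: 2 codons.
4 × 6 × 1 × 2 × 2 × 4 × 2 × 2 = 1536.

1536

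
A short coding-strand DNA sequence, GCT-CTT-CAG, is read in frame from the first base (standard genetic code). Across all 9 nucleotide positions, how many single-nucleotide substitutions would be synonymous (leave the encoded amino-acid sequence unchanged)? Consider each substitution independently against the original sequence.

7

Codon 1 (GCT, Ala): 3 synonymous substitutions.
Codon 2 (CTT, Leu): 3 synonymous substitutions.
Codon 3 (CAG, Gln): 1 synonymous substitution.
Total: 3 + 3 + 1 = 7.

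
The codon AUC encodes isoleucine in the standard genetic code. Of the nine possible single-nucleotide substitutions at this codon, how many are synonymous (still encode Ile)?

2

Position 1: none → 0 synonymous.
Position 2: none → 0 synonymous.
Position 3: AUU, AUA → 2 synonymous.
Total: 0 + 0 + 2 = 2.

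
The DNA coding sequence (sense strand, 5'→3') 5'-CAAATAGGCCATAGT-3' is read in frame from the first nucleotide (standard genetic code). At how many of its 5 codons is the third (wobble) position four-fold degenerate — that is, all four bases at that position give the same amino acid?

Codon 1 CAA (Gln): third position 2-fold.
Codon 2 ATA (Ile): third position 3-fold.
Codon 3 GGC (Gly): third position 4-fold.
Codon 4 CAT (His): third position 2-fold.
Codon 5 AGT (Ser): third position 2-fold.
Four-fold degenerate third positions: 1.

1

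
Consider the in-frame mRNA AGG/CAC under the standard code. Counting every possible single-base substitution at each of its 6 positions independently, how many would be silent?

Codon 1 (AGG, Arg): 2 synonymous substitutions.
Codon 2 (CAC, His): 1 synonymous substitution.
Total: 2 + 1 = 3.

3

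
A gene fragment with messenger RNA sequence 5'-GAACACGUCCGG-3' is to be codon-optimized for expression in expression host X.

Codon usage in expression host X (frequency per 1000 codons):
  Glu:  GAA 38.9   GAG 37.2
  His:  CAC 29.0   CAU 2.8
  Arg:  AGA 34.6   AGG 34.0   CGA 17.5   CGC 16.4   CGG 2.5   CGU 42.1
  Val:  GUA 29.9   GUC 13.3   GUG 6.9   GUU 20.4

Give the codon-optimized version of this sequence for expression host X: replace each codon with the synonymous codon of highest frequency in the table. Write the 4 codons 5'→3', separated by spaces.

Codon 1 (Glu): best is GAA at 38.9.
Codon 2 (His): best is CAC at 29.0.
Codon 3 (Val): best is GUA at 29.9.
Codon 4 (Arg): best is CGU at 42.1.

GAA CAC GUA CGU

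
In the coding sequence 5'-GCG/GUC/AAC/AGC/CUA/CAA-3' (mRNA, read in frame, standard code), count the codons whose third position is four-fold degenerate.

Codon 1 GCG (Ala): third position 4-fold.
Codon 2 GUC (Val): third position 4-fold.
Codon 3 AAC (Asn): third position 2-fold.
Codon 4 AGC (Ser): third position 2-fold.
Codon 5 CUA (Leu): third position 4-fold.
Codon 6 CAA (Gln): third position 2-fold.
Four-fold degenerate third positions: 3.

3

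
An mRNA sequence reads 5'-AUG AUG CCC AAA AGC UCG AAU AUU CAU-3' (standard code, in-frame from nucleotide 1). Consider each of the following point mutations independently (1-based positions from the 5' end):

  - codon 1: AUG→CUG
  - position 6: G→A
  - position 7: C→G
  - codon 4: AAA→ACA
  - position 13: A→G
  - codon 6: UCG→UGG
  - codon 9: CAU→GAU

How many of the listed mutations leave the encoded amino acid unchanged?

Codon 1: AUG (Met) → CUG (Leu) — missense.
Codon 2: AUG (Met) → AUA (Ile) — missense.
Codon 3: CCC (Pro) → GCC (Ala) — missense.
Codon 4: AAA (Lys) → ACA (Thr) — missense.
Codon 5: AGC (Ser) → GGC (Gly) — missense.
Codon 6: UCG (Ser) → UGG (Trp) — missense.
Codon 9: CAU (His) → GAU (Asp) — missense.
Synonymous: 0 of 7.

0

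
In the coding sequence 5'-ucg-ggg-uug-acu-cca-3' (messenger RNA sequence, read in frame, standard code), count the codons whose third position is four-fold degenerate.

4

Codon 1 UCG (Ser): third position 4-fold.
Codon 2 GGG (Gly): third position 4-fold.
Codon 3 UUG (Leu): third position 2-fold.
Codon 4 ACU (Thr): third position 4-fold.
Codon 5 CCA (Pro): third position 4-fold.
Four-fold degenerate third positions: 4.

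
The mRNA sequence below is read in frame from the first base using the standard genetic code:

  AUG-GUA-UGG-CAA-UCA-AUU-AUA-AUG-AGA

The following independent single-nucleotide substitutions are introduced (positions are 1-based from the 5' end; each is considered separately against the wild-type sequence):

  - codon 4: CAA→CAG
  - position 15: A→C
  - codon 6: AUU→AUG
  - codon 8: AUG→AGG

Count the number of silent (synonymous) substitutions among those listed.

2

Codon 4: CAA (Gln) → CAG (Gln) — synonymous.
Codon 5: UCA (Ser) → UCC (Ser) — synonymous.
Codon 6: AUU (Ile) → AUG (Met) — missense.
Codon 8: AUG (Met) → AGG (Arg) — missense.
Synonymous: 2 of 4.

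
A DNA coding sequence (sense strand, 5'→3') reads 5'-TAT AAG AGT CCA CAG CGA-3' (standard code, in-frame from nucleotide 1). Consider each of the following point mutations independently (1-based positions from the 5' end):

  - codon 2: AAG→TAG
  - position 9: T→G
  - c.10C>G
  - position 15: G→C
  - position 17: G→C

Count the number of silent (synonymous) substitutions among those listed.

Codon 2: AAG (Lys) → TAG (Stop) — nonsense.
Codon 3: AGT (Ser) → AGG (Arg) — missense.
Codon 4: CCA (Pro) → GCA (Ala) — missense.
Codon 5: CAG (Gln) → CAC (His) — missense.
Codon 6: CGA (Arg) → CCA (Pro) — missense.
Synonymous: 0 of 5.

0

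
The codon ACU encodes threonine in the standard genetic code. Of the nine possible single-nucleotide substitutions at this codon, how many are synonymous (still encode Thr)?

Position 1: none → 0 synonymous.
Position 2: none → 0 synonymous.
Position 3: ACC, ACA, ACG → 3 synonymous.
Total: 0 + 0 + 3 = 3.

3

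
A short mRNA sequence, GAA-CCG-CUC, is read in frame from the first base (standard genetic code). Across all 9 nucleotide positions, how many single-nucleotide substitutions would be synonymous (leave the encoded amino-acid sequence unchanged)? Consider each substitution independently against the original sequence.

Codon 1 (GAA, Glu): 1 synonymous substitution.
Codon 2 (CCG, Pro): 3 synonymous substitutions.
Codon 3 (CUC, Leu): 3 synonymous substitutions.
Total: 1 + 3 + 3 = 7.

7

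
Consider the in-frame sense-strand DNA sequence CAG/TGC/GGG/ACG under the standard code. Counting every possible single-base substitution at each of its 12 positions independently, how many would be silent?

Codon 1 (CAG, Gln): 1 synonymous substitution.
Codon 2 (TGC, Cys): 1 synonymous substitution.
Codon 3 (GGG, Gly): 3 synonymous substitutions.
Codon 4 (ACG, Thr): 3 synonymous substitutions.
Total: 1 + 1 + 3 + 3 = 8.

8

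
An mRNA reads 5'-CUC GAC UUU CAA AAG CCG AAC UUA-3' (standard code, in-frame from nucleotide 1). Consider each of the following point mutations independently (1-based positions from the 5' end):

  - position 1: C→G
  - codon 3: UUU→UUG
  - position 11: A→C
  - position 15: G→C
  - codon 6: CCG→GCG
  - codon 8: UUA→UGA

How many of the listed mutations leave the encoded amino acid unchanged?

0

Codon 1: CUC (Leu) → GUC (Val) — missense.
Codon 3: UUU (Phe) → UUG (Leu) — missense.
Codon 4: CAA (Gln) → CCA (Pro) — missense.
Codon 5: AAG (Lys) → AAC (Asn) — missense.
Codon 6: CCG (Pro) → GCG (Ala) — missense.
Codon 8: UUA (Leu) → UGA (Stop) — nonsense.
Synonymous: 0 of 6.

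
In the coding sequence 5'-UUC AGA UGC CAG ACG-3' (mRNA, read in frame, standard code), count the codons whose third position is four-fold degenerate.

Codon 1 UUC (Phe): third position 2-fold.
Codon 2 AGA (Arg): third position 2-fold.
Codon 3 UGC (Cys): third position 2-fold.
Codon 4 CAG (Gln): third position 2-fold.
Codon 5 ACG (Thr): third position 4-fold.
Four-fold degenerate third positions: 1.

1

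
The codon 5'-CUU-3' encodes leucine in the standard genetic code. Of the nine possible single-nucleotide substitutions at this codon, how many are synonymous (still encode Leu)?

Position 1: none → 0 synonymous.
Position 2: none → 0 synonymous.
Position 3: CUC, CUA, CUG → 3 synonymous.
Total: 0 + 0 + 3 = 3.

3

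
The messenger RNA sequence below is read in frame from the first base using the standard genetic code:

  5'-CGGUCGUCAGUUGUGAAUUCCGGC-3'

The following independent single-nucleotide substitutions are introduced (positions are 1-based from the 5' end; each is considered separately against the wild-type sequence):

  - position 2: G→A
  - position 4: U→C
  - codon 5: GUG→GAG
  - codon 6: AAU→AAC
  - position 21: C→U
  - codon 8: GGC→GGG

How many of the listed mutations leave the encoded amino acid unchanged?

3

Codon 1: CGG (Arg) → CAG (Gln) — missense.
Codon 2: UCG (Ser) → CCG (Pro) — missense.
Codon 5: GUG (Val) → GAG (Glu) — missense.
Codon 6: AAU (Asn) → AAC (Asn) — synonymous.
Codon 7: UCC (Ser) → UCU (Ser) — synonymous.
Codon 8: GGC (Gly) → GGG (Gly) — synonymous.
Synonymous: 3 of 6.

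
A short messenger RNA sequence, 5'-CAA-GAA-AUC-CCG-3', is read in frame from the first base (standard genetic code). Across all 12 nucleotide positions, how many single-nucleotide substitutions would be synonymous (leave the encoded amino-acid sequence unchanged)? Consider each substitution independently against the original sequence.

Codon 1 (CAA, Gln): 1 synonymous substitution.
Codon 2 (GAA, Glu): 1 synonymous substitution.
Codon 3 (AUC, Ile): 2 synonymous substitutions.
Codon 4 (CCG, Pro): 3 synonymous substitutions.
Total: 1 + 1 + 2 + 3 = 7.

7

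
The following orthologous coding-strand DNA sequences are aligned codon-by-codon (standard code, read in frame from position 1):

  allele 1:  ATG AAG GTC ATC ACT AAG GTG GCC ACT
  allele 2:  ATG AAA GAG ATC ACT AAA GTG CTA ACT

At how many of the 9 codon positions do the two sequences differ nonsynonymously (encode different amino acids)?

Codon 1: ATG Met / ATG Met — identical.
Codon 2: AAG Lys / AAA Lys — synonymous.
Codon 3: GTC Val / GAG Glu — nonsynonymous.
Codon 4: ATC Ile / ATC Ile — identical.
Codon 5: ACT Thr / ACT Thr — identical.
Codon 6: AAG Lys / AAA Lys — synonymous.
Codon 7: GTG Val / GTG Val — identical.
Codon 8: GCC Ala / CTA Leu — nonsynonymous.
Codon 9: ACT Thr / ACT Thr — identical.
Nonsynonymous differences: 2.

2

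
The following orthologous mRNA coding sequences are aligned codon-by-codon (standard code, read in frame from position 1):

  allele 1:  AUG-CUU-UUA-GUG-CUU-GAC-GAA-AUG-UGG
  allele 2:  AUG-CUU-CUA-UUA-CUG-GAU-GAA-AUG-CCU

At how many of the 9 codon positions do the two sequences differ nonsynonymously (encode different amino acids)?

Codon 1: AUG Met / AUG Met — identical.
Codon 2: CUU Leu / CUU Leu — identical.
Codon 3: UUA Leu / CUA Leu — synonymous.
Codon 4: GUG Val / UUA Leu — nonsynonymous.
Codon 5: CUU Leu / CUG Leu — synonymous.
Codon 6: GAC Asp / GAU Asp — synonymous.
Codon 7: GAA Glu / GAA Glu — identical.
Codon 8: AUG Met / AUG Met — identical.
Codon 9: UGG Trp / CCU Pro — nonsynonymous.
Nonsynonymous differences: 2.

2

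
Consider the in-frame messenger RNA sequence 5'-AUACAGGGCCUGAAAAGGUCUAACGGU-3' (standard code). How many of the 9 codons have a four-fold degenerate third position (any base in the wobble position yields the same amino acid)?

4

Codon 1 AUA (Ile): third position 3-fold.
Codon 2 CAG (Gln): third position 2-fold.
Codon 3 GGC (Gly): third position 4-fold.
Codon 4 CUG (Leu): third position 4-fold.
Codon 5 AAA (Lys): third position 2-fold.
Codon 6 AGG (Arg): third position 2-fold.
Codon 7 UCU (Ser): third position 4-fold.
Codon 8 AAC (Asn): third position 2-fold.
Codon 9 GGU (Gly): third position 4-fold.
Four-fold degenerate third positions: 4.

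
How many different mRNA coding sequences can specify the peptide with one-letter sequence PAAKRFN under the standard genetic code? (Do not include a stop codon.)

Pro: 4 codons.
Ala: 4 codons.
Ala: 4 codons.
Lys: 2 codons.
Arg: 6 codons.
Phe: 2 codons.
Asn: 2 codons.
4 × 4 × 4 × 2 × 6 × 2 × 2 = 3072.

3072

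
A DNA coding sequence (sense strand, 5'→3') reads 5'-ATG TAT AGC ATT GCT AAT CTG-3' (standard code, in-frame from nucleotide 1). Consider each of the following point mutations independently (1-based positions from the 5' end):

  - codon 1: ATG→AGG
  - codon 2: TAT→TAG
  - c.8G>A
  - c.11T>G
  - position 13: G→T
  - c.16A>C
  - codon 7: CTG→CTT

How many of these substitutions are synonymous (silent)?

1

Codon 1: ATG (Met) → AGG (Arg) — missense.
Codon 2: TAT (Tyr) → TAG (Stop) — nonsense.
Codon 3: AGC (Ser) → AAC (Asn) — missense.
Codon 4: ATT (Ile) → AGT (Ser) — missense.
Codon 5: GCT (Ala) → TCT (Ser) — missense.
Codon 6: AAT (Asn) → CAT (His) — missense.
Codon 7: CTG (Leu) → CTT (Leu) — synonymous.
Synonymous: 1 of 7.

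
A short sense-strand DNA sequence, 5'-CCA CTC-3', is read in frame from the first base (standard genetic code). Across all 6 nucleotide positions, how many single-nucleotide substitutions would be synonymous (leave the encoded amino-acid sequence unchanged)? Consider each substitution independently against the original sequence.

Codon 1 (CCA, Pro): 3 synonymous substitutions.
Codon 2 (CTC, Leu): 3 synonymous substitutions.
Total: 3 + 3 = 6.

6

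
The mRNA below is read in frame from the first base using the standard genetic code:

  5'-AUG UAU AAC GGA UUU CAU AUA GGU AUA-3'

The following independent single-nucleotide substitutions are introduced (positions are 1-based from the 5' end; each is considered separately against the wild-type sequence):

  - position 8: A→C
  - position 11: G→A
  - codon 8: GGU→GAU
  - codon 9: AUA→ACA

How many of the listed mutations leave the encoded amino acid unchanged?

Codon 3: AAC (Asn) → ACC (Thr) — missense.
Codon 4: GGA (Gly) → GAA (Glu) — missense.
Codon 8: GGU (Gly) → GAU (Asp) — missense.
Codon 9: AUA (Ile) → ACA (Thr) — missense.
Synonymous: 0 of 4.

0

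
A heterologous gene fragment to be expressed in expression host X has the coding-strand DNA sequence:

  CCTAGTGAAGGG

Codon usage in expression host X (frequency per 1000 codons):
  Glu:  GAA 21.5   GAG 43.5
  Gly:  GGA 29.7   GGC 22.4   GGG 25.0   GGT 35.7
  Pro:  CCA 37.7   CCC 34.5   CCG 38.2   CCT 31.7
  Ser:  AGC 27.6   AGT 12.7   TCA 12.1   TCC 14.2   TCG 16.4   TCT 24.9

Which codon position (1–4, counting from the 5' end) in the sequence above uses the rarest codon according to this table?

Codon 1 CCT (Pro): 31.7 per 1000.
Codon 2 AGT (Ser): 12.7 per 1000.
Codon 3 GAA (Glu): 21.5 per 1000.
Codon 4 GGG (Gly): 25.0 per 1000.
Lowest frequency is 12.7 at codon 2.

2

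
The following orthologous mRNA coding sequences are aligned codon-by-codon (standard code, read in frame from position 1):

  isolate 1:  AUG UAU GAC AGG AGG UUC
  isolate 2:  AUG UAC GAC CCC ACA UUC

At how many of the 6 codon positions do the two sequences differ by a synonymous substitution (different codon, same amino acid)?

Codon 1: AUG Met / AUG Met — identical.
Codon 2: UAU Tyr / UAC Tyr — synonymous.
Codon 3: GAC Asp / GAC Asp — identical.
Codon 4: AGG Arg / CCC Pro — nonsynonymous.
Codon 5: AGG Arg / ACA Thr — nonsynonymous.
Codon 6: UUC Phe / UUC Phe — identical.
Synonymous differences: 1.

1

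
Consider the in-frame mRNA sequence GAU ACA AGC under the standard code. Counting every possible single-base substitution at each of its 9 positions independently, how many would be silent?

Codon 1 (GAU, Asp): 1 synonymous substitution.
Codon 2 (ACA, Thr): 3 synonymous substitutions.
Codon 3 (AGC, Ser): 1 synonymous substitution.
Total: 1 + 3 + 1 = 5.

5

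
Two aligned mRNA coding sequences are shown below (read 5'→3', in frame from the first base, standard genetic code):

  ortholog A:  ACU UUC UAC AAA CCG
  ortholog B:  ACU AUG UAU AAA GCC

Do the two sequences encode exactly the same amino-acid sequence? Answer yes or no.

Codon 1: ACU Thr / ACU Thr — identical.
Codon 2: UUC Phe / AUG Met — nonsynonymous.
Codon 3: UAC Tyr / UAU Tyr — synonymous.
Codon 4: AAA Lys / AAA Lys — identical.
Codon 5: CCG Pro / GCC Ala — nonsynonymous.
Nonsynonymous differences: 2 → different protein.

no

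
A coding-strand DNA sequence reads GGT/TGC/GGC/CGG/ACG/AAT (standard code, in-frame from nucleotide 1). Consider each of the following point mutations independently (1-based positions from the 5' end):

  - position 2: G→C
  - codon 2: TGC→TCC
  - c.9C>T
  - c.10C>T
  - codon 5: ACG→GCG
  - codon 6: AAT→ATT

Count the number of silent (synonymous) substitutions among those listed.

Codon 1: GGT (Gly) → GCT (Ala) — missense.
Codon 2: TGC (Cys) → TCC (Ser) — missense.
Codon 3: GGC (Gly) → GGT (Gly) — synonymous.
Codon 4: CGG (Arg) → TGG (Trp) — missense.
Codon 5: ACG (Thr) → GCG (Ala) — missense.
Codon 6: AAT (Asn) → ATT (Ile) — missense.
Synonymous: 1 of 6.

1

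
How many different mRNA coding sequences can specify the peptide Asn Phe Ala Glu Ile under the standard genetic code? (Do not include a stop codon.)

Asn: 2 codons.
Phe: 2 codons.
Ala: 4 codons.
Glu: 2 codons.
Ile: 3 codons.
2 × 2 × 4 × 2 × 3 = 96.

96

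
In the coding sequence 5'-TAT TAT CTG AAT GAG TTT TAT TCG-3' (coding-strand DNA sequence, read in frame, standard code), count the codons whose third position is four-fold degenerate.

Codon 1 TAT (Tyr): third position 2-fold.
Codon 2 TAT (Tyr): third position 2-fold.
Codon 3 CTG (Leu): third position 4-fold.
Codon 4 AAT (Asn): third position 2-fold.
Codon 5 GAG (Glu): third position 2-fold.
Codon 6 TTT (Phe): third position 2-fold.
Codon 7 TAT (Tyr): third position 2-fold.
Codon 8 TCG (Ser): third position 4-fold.
Four-fold degenerate third positions: 2.

2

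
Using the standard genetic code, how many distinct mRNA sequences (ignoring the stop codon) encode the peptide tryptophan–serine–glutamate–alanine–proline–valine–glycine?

3072

Trp: 1 codon.
Ser: 6 codons.
Glu: 2 codons.
Ala: 4 codons.
Pro: 4 codons.
Val: 4 codons.
Gly: 4 codons.
1 × 6 × 2 × 4 × 4 × 4 × 4 = 3072.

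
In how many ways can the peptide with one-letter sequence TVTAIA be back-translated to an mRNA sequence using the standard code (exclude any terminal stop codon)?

3072

Thr: 4 codons.
Val: 4 codons.
Thr: 4 codons.
Ala: 4 codons.
Ile: 3 codons.
Ala: 4 codons.
4 × 4 × 4 × 4 × 3 × 4 = 3072.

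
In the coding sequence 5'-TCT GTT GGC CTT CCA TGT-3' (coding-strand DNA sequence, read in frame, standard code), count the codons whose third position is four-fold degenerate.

5

Codon 1 TCT (Ser): third position 4-fold.
Codon 2 GTT (Val): third position 4-fold.
Codon 3 GGC (Gly): third position 4-fold.
Codon 4 CTT (Leu): third position 4-fold.
Codon 5 CCA (Pro): third position 4-fold.
Codon 6 TGT (Cys): third position 2-fold.
Four-fold degenerate third positions: 5.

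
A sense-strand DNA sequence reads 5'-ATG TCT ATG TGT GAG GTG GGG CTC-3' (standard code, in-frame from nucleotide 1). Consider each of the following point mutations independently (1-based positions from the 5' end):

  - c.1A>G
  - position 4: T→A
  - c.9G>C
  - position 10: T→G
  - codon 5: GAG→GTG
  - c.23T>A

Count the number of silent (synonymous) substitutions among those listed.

Codon 1: ATG (Met) → GTG (Val) — missense.
Codon 2: TCT (Ser) → ACT (Thr) — missense.
Codon 3: ATG (Met) → ATC (Ile) — missense.
Codon 4: TGT (Cys) → GGT (Gly) — missense.
Codon 5: GAG (Glu) → GTG (Val) — missense.
Codon 8: CTC (Leu) → CAC (His) — missense.
Synonymous: 0 of 6.

0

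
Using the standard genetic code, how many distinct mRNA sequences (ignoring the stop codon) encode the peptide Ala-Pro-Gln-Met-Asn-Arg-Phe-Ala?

3072

Ala: 4 codons.
Pro: 4 codons.
Gln: 2 codons.
Met: 1 codon.
Asn: 2 codons.
Arg: 6 codons.
Phe: 2 codons.
Ala: 4 codons.
4 × 4 × 2 × 1 × 2 × 6 × 2 × 4 = 3072.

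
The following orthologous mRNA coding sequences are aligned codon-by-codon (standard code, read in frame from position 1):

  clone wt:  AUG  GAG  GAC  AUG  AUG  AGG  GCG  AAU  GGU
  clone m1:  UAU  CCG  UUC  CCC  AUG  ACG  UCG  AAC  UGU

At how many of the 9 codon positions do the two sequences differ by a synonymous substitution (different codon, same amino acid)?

Codon 1: AUG Met / UAU Tyr — nonsynonymous.
Codon 2: GAG Glu / CCG Pro — nonsynonymous.
Codon 3: GAC Asp / UUC Phe — nonsynonymous.
Codon 4: AUG Met / CCC Pro — nonsynonymous.
Codon 5: AUG Met / AUG Met — identical.
Codon 6: AGG Arg / ACG Thr — nonsynonymous.
Codon 7: GCG Ala / UCG Ser — nonsynonymous.
Codon 8: AAU Asn / AAC Asn — synonymous.
Codon 9: GGU Gly / UGU Cys — nonsynonymous.
Synonymous differences: 1.

1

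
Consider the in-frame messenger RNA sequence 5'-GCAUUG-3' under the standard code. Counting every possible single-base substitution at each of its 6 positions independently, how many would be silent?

Codon 1 (GCA, Ala): 3 synonymous substitutions.
Codon 2 (UUG, Leu): 2 synonymous substitutions.
Total: 3 + 2 = 5.

5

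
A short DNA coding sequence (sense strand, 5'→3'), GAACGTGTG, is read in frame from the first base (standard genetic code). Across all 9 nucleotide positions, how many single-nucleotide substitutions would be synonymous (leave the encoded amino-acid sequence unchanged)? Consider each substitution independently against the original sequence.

Codon 1 (GAA, Glu): 1 synonymous substitution.
Codon 2 (CGT, Arg): 3 synonymous substitutions.
Codon 3 (GTG, Val): 3 synonymous substitutions.
Total: 1 + 3 + 3 = 7.

7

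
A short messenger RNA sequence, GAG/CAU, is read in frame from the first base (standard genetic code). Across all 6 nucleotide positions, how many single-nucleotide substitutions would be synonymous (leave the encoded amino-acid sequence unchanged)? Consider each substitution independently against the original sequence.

Codon 1 (GAG, Glu): 1 synonymous substitution.
Codon 2 (CAU, His): 1 synonymous substitution.
Total: 1 + 1 = 2.

2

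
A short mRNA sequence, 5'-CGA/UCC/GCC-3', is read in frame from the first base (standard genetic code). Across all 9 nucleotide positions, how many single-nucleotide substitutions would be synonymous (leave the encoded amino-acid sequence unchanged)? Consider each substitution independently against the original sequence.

Codon 1 (CGA, Arg): 4 synonymous substitutions.
Codon 2 (UCC, Ser): 3 synonymous substitutions.
Codon 3 (GCC, Ala): 3 synonymous substitutions.
Total: 4 + 3 + 3 = 10.

10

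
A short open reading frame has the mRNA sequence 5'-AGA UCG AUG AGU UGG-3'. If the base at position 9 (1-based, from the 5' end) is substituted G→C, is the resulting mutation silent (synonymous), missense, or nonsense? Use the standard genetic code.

missense

Position 9 falls in codon 3: AUG → Met.
After the substitution the codon is AUC → Ile.
Met ≠ Ile, so this is a missense mutation.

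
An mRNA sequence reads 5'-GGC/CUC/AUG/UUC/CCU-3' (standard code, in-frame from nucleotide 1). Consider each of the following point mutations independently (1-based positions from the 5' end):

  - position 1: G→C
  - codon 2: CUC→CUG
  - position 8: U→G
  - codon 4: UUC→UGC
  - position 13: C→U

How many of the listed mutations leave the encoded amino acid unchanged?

Codon 1: GGC (Gly) → CGC (Arg) — missense.
Codon 2: CUC (Leu) → CUG (Leu) — synonymous.
Codon 3: AUG (Met) → AGG (Arg) — missense.
Codon 4: UUC (Phe) → UGC (Cys) — missense.
Codon 5: CCU (Pro) → UCU (Ser) — missense.
Synonymous: 1 of 5.

1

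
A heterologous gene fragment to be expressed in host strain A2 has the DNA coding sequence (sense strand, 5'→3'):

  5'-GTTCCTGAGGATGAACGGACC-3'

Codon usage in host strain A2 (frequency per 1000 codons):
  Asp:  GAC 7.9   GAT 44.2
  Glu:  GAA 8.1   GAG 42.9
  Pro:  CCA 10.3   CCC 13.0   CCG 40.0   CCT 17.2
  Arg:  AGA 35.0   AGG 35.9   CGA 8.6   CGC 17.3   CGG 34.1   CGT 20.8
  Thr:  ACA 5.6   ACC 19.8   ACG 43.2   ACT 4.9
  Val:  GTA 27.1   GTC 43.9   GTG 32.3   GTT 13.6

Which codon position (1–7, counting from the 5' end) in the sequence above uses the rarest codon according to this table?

Codon 1 GTT (Val): 13.6 per 1000.
Codon 2 CCT (Pro): 17.2 per 1000.
Codon 3 GAG (Glu): 42.9 per 1000.
Codon 4 GAT (Asp): 44.2 per 1000.
Codon 5 GAA (Glu): 8.1 per 1000.
Codon 6 CGG (Arg): 34.1 per 1000.
Codon 7 ACC (Thr): 19.8 per 1000.
Lowest frequency is 8.1 at codon 5.

5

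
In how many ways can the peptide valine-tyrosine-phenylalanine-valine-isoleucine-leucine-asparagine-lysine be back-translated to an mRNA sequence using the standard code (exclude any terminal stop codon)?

4608

Val: 4 codons.
Tyr: 2 codons.
Phe: 2 codons.
Val: 4 codons.
Ile: 3 codons.
Leu: 6 codons.
Asn: 2 codons.
Lys: 2 codons.
4 × 2 × 2 × 4 × 3 × 6 × 2 × 2 = 4608.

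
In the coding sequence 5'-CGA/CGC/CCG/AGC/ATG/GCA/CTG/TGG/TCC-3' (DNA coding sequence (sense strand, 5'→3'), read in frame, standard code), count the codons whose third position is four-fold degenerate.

Codon 1 CGA (Arg): third position 4-fold.
Codon 2 CGC (Arg): third position 4-fold.
Codon 3 CCG (Pro): third position 4-fold.
Codon 4 AGC (Ser): third position 2-fold.
Codon 5 ATG (Met): third position 1-fold.
Codon 6 GCA (Ala): third position 4-fold.
Codon 7 CTG (Leu): third position 4-fold.
Codon 8 TGG (Trp): third position 1-fold.
Codon 9 TCC (Ser): third position 4-fold.
Four-fold degenerate third positions: 6.

6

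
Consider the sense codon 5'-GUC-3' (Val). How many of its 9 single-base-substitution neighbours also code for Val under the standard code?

3

Position 1: none → 0 synonymous.
Position 2: none → 0 synonymous.
Position 3: GUU, GUA, GUG → 3 synonymous.
Total: 0 + 0 + 3 = 3.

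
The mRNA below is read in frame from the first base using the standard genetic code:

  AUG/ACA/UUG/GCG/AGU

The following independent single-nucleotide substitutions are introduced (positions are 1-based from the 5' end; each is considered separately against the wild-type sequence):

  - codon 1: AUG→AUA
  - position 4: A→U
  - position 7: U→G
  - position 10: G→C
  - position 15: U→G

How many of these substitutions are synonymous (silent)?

Codon 1: AUG (Met) → AUA (Ile) — missense.
Codon 2: ACA (Thr) → UCA (Ser) — missense.
Codon 3: UUG (Leu) → GUG (Val) — missense.
Codon 4: GCG (Ala) → CCG (Pro) — missense.
Codon 5: AGU (Ser) → AGG (Arg) — missense.
Synonymous: 0 of 5.

0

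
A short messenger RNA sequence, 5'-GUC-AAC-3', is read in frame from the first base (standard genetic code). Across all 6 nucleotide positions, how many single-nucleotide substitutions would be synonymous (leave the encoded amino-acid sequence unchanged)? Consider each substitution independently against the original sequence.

Codon 1 (GUC, Val): 3 synonymous substitutions.
Codon 2 (AAC, Asn): 1 synonymous substitution.
Total: 3 + 1 = 4.

4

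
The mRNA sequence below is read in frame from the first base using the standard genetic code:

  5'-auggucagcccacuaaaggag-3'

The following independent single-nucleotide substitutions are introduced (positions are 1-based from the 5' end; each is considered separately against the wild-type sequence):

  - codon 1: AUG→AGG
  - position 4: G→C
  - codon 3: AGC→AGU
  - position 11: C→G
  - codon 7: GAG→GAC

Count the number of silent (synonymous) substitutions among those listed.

1

Codon 1: AUG (Met) → AGG (Arg) — missense.
Codon 2: GUC (Val) → CUC (Leu) — missense.
Codon 3: AGC (Ser) → AGU (Ser) — synonymous.
Codon 4: CCA (Pro) → CGA (Arg) — missense.
Codon 7: GAG (Glu) → GAC (Asp) — missense.
Synonymous: 1 of 5.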